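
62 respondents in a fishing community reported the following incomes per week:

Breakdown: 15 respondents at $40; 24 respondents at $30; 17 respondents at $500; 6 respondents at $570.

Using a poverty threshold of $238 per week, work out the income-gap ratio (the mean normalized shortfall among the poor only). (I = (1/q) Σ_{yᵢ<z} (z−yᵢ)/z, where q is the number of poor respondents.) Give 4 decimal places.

0.8578

Incomes under z: 24×$30, 15×$40 (q = 39 of N = 62).
Relative gaps: 0.8739 (×24), 0.8319 (×15); sum = 33.453782.
The income-gap ratio divides by q (the poor only): 33.453782 / 39 = 0.8578.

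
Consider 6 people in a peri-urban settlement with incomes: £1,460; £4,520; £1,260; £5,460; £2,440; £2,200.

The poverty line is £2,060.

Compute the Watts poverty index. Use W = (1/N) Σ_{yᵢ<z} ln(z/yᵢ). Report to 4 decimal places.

Below z: £1,260, £1,460 (q = 2 of N = 6).
Log gaps: ln(2060/1260) = 0.4916; ln(2060/1460) = 0.3443.
W = 0.835864 / 6 = 0.1393.

0.1393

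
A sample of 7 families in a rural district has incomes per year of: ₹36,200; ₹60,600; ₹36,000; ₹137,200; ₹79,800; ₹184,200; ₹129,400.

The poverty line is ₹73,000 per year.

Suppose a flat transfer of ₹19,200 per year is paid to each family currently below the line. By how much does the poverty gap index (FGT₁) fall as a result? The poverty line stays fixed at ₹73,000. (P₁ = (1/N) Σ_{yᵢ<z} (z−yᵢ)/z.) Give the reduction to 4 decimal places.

Before: below the line — ₹36,000, ₹36,200, ₹60,600; poverty gap index (FGT₁) = 0.168689.
After the ₹19,200 transfer: below the line — ₹55,200, ₹55,400; poverty gap index (FGT₁) = 0.069276.
Reduction = 0.168689 − 0.069276 = 0.0994.

0.0994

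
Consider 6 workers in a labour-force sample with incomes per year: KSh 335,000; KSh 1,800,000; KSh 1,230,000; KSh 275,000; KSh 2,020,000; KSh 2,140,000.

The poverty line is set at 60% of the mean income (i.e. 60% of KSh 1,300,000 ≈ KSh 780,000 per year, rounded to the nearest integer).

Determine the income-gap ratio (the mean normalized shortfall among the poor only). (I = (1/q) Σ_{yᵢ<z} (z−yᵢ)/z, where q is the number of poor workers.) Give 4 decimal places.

Below z: KSh 275,000, KSh 335,000 (q = 2 of N = 6).
Shortfall ratios (z−y)/z: 0.6474, 0.5705; sum = 1.217949.
The income-gap ratio divides by q (the poor only): 1.217949 / 2 = 0.6090.

0.6090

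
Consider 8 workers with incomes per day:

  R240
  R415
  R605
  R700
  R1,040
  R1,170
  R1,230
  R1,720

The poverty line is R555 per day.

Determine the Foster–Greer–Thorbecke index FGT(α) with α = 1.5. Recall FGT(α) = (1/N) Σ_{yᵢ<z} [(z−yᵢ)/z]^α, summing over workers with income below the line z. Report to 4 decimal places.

Below the line: R240, R415 (q = 2 of N = 8).
Normalized shortfalls: (555−240)/555 = 0.5676; (555−415)/555 = 0.2523.
Raised to α = 1.5: 0.42759; 0.12669.
Sum = 0.554282; FGT(1.5) = 0.554282 / 8 = 0.0693.

0.0693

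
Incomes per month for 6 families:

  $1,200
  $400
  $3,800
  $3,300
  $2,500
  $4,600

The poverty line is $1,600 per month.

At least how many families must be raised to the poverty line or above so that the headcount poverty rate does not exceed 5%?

2

2 of the 6 families are poor, so H = 2/6 = 0.333.
A headcount ratio of at most 5% allows at most ⌊0.05 × 6⌋ = 0 poor families.
So at least 2 − 0 = 2 must be lifted.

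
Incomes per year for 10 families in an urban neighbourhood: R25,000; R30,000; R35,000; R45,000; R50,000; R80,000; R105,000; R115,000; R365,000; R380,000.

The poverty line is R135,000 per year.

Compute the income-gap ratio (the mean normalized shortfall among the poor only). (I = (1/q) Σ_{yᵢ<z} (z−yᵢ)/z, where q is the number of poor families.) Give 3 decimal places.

0.551

Poor units: R25,000, R30,000, R35,000, R45,000, R50,000, R80,000, R105,000, R115,000 (q = 8 of N = 10).
Relative gaps: 0.8148, 0.7778, 0.7407, 0.6667, 0.6296, 0.4074, 0.2222, 0.1481; sum = 4.407407.
I averages over the q = 8 poor units only: 4.407407 / 8 = 0.551.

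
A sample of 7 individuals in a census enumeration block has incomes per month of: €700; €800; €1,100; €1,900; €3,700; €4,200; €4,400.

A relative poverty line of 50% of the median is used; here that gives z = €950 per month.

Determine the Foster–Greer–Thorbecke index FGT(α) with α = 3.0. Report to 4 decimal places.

Below z: €700, €800 (q = 2 of N = 7).
Gap ratios (z−y)/z: (950−700)/950 = 0.2632; (950−800)/950 = 0.1579.
Raised to α = 3.0: 0.01822; 0.00394.
Sum = 0.022161; FGT(3.0) = 0.022161 / 7 = 0.0032.

0.0032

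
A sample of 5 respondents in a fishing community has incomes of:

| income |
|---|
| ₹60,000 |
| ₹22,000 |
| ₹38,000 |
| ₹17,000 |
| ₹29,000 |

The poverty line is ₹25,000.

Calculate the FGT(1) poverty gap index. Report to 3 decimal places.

0.088

Below z: ₹17,000, ₹22,000 (q = 2 of N = 5).
Gap ratios (z−y)/z: (25000−17000)/25000 = 0.3200; (25000−22000)/25000 = 0.1200.
Σ = 0.440000. Dividing by the full population N = 5 gives P₁ = 0.088.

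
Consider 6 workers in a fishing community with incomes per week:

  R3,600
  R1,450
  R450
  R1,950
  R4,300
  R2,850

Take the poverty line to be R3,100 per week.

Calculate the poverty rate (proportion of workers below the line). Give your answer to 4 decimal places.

4 of the 6 workers have income below R3,100.
H = 4/6 = 0.6667.

0.6667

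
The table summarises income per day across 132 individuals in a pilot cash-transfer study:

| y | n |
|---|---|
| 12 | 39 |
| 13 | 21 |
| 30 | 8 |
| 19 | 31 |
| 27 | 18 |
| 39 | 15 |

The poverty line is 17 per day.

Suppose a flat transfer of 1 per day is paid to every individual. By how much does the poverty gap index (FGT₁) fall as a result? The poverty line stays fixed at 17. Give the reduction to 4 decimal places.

Before: below the line — 39×12, 21×13; poverty gap index (FGT₁) = 0.124332.
After the 1 transfer: below the line — 39×13, 21×14; poverty gap index (FGT₁) = 0.097594.
Reduction = 0.124332 − 0.097594 = 0.0267.

0.0267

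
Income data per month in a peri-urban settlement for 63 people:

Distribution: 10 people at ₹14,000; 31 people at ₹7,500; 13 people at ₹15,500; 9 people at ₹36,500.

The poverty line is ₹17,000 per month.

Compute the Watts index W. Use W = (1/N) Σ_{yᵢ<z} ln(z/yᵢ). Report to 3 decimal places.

Incomes under z: 31×₹7,500, 10×₹14,000, 13×₹15,500 (q = 54 of N = 63).
ln(z/y) terms: ln(17000/7500) = 0.8183 (×31); ln(17000/14000) = 0.1942 (×10); ln(17000/15500) = 0.0924 (×13).
W = 28.510033 / 63 = 0.453.

0.453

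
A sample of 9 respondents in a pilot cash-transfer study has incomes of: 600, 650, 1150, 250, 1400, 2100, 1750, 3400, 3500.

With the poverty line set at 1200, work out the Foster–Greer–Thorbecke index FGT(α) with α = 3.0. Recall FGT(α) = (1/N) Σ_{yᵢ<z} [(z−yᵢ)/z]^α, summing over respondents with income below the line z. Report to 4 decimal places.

Below z: 250, 600, 650, 1150 (q = 4 of N = 9).
Normalized shortfalls: (1200−250)/1200 = 0.7917; (1200−600)/1200 = 0.5000; (1200−650)/1200 = 0.4583; (1200−1150)/1200 = 0.0417.
Raised to α = 3.0: 0.49617; 0.12500; 0.09628; 0.00007.
Sum = 0.717520; FGT(3.0) = 0.717520 / 9 = 0.0797.

0.0797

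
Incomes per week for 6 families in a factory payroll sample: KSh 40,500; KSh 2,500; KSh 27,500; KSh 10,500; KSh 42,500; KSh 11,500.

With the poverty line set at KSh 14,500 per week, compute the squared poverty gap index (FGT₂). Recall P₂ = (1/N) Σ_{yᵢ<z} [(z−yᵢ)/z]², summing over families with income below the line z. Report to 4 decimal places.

0.1340

Poor units: KSh 2,500, KSh 10,500, KSh 11,500 (q = 3 of N = 6).
Gap ratios (z−y)/z: (14500−2500)/14500 = 0.8276; (14500−10500)/14500 = 0.2759; (14500−11500)/14500 = 0.2069.
Squared: 0.6849; 0.0761; 0.0428.
Sum = 0.803805; P₂ = 0.803805 / 6 = 0.1340.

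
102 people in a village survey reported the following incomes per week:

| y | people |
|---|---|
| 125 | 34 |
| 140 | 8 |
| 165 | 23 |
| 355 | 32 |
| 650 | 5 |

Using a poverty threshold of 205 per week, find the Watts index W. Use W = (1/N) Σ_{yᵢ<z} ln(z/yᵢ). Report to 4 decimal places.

Incomes under z: 34×125, 8×140, 23×165 (q = 65 of N = 102).
Log shortfalls: ln(205/125) = 0.4947 (×34); ln(205/140) = 0.3814 (×8); ln(205/165) = 0.2171 (×23).
W = 24.863096 / 102 = 0.2438.

0.2438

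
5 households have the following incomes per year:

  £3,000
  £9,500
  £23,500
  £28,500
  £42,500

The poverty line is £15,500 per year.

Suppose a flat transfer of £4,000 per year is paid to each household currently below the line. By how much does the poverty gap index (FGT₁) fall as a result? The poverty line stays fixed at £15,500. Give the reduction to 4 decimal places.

Before: below the line — £3,000, £9,500; poverty gap index (FGT₁) = 0.238710.
After the £4,000 transfer: below the line — £7,000, £13,500; poverty gap index (FGT₁) = 0.135484.
Reduction = 0.238710 − 0.135484 = 0.1032.

0.1032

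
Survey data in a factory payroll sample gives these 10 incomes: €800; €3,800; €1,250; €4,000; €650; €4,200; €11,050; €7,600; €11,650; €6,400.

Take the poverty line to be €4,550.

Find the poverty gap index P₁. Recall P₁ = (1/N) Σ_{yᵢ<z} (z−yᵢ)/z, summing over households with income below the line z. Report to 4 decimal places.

0.2769

Below z: €650, €800, €1,250, €3,800, €4,000, €4,200 (q = 6 of N = 10).
Shortfall ratios: (4550−650)/4550 = 0.8571; (4550−800)/4550 = 0.8242; (4550−1250)/4550 = 0.7253; (4550−3800)/4550 = 0.1648; (4550−4000)/4550 = 0.1209; (4550−4200)/4550 = 0.0769.
Σ = 2.769231. Dividing by the full population N = 10 gives P₁ = 0.2769.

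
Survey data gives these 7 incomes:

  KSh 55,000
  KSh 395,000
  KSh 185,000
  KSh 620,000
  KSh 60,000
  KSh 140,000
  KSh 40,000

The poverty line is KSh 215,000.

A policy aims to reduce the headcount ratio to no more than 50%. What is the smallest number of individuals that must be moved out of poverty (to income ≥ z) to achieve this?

2

Currently q = 5 of N = 7 are below the line (H = 0.714).
A headcount ratio of at most 50% allows at most ⌊0.50 × 7⌋ = 3 poor individuals.
So at least 5 − 3 = 2 must be lifted.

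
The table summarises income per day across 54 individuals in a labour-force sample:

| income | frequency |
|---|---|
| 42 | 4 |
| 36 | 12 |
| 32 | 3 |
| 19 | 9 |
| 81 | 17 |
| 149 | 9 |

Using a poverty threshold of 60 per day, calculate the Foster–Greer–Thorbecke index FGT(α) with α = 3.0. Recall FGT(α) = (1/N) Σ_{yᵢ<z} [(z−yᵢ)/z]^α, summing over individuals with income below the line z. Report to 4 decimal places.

0.0750

Incomes under z: 9×19, 3×32, 12×36, 4×42 (q = 28 of N = 54).
Gap ratios (z−y)/z: (60−19)/60 = 0.6833 (×9); (60−32)/60 = 0.4667 (×3); (60−36)/60 = 0.4000 (×12); (60−42)/60 = 0.3000 (×4).
Raised to α = 3.0: 0.31908 (×9); 0.10163 (×3); 0.06400 (×12); 0.02700 (×4).
Sum = 4.052597; FGT(3.0) = 4.052597 / 54 = 0.0750.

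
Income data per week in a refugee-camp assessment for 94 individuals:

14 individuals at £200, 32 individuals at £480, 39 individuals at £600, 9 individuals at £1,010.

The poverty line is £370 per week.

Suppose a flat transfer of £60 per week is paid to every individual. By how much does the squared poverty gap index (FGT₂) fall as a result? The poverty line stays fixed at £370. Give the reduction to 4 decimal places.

0.0183

Before: below the line — 14×£200; squared poverty gap index (FGT₂) = 0.031441.
After the £60 transfer: below the line — 14×£260; squared poverty gap index (FGT₂) = 0.013164.
Reduction = 0.031441 − 0.013164 = 0.0183.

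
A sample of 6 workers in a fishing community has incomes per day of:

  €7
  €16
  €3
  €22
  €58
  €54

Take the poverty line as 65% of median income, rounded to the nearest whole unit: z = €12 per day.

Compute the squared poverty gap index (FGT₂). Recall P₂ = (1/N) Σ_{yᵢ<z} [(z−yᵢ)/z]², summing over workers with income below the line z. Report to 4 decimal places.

0.1227

Below z: €3, €7 (q = 2 of N = 6).
Gap ratios (z−y)/z: (12−3)/12 = 0.7500; (12−7)/12 = 0.4167.
Squared: 0.5625; 0.1736.
Sum = 0.736111; P₂ = 0.736111 / 6 = 0.1227.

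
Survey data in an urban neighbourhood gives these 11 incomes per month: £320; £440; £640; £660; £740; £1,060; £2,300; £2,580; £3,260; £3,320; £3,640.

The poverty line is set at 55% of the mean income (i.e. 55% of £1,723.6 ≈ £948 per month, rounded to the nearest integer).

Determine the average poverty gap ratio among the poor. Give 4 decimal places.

0.4093

Below the line: £320, £440, £640, £660, £740 (q = 5 of N = 11).
Relative gaps: 0.6624, 0.5359, 0.3249, 0.3038, 0.2194; sum = 2.046414.
The income-gap ratio divides by q (the poor only): 2.046414 / 5 = 0.4093.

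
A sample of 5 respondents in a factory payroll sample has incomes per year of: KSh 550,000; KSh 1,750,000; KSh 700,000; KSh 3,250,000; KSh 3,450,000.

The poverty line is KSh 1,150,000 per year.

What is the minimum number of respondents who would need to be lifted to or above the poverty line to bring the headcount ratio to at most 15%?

2 of the 5 respondents are poor, so H = 2/5 = 0.400.
A headcount ratio of at most 15% allows at most ⌊0.15 × 5⌋ = 0 poor respondents.
So at least 2 − 0 = 2 must be lifted.

2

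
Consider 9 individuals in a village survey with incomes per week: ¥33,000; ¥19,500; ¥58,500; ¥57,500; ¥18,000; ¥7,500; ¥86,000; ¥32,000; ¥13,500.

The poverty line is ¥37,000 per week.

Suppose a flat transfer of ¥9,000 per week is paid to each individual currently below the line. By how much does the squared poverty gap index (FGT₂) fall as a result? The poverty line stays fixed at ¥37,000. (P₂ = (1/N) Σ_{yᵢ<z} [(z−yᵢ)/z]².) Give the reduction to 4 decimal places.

0.1078

Before: below the line — ¥7,500, ¥13,500, ¥18,000, ¥19,500, ¥32,000, ¥33,000; squared poverty gap index (FGT₂) = 0.172936.
After the ¥9,000 transfer: below the line — ¥16,500, ¥22,500, ¥27,000, ¥28,500; squared poverty gap index (FGT₂) = 0.065153.
Reduction = 0.172936 − 0.065153 = 0.1078.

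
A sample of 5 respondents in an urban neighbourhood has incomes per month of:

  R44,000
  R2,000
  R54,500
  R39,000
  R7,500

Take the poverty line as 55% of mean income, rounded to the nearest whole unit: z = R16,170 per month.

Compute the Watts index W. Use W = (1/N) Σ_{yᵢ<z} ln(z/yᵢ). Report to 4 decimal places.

0.5717

Below z: R2,000, R7,500 (q = 2 of N = 5).
Log shortfalls: ln(16170/2000) = 2.0900; ln(16170/7500) = 0.7683.
W = 2.858265 / 5 = 0.5717.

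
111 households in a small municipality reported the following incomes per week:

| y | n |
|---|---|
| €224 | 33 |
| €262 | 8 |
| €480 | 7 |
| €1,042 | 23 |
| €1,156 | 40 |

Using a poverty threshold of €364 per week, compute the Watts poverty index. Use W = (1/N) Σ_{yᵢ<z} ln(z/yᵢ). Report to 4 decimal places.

Below the line: 33×€224, 8×€262 (q = 41 of N = 111).
Log shortfalls: ln(364/224) = 0.4855 (×33); ln(364/262) = 0.3288 (×8).
W = 18.652233 / 111 = 0.1680.

0.1680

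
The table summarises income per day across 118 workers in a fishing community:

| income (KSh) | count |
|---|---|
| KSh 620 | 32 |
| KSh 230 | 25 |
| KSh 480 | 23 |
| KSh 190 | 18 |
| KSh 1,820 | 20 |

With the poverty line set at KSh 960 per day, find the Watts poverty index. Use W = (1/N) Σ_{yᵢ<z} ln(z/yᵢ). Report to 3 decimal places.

Below the line: 18×KSh 190, 25×KSh 230, 23×KSh 480, 32×KSh 620 (q = 98 of N = 118).
Log shortfalls: ln(960/190) = 1.6199 (×18); ln(960/230) = 1.4289 (×25); ln(960/480) = 0.6931 (×23); ln(960/620) = 0.4372 (×32).
W = 94.812942 / 118 = 0.803.

0.803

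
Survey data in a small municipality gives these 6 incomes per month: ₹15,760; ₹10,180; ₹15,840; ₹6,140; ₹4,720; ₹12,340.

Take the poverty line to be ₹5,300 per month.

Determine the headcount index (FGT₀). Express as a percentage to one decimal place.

1 of the 6 people have income below ₹5,300.
H = 1/6 = 16.7%.

16.7%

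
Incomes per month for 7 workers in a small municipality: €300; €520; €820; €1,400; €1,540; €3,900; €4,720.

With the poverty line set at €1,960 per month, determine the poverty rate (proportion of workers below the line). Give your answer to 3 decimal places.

5 of the 7 workers have income below €1,960.
H = 5/7 = 0.714.

0.714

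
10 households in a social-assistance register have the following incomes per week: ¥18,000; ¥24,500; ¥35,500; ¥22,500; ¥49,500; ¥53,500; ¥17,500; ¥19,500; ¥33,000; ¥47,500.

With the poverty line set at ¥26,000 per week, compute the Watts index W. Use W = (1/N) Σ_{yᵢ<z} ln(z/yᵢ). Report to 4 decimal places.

0.1255

Incomes under z: ¥17,500, ¥18,000, ¥19,500, ¥22,500, ¥24,500 (q = 5 of N = 10).
ln(z/y) terms: ln(26000/17500) = 0.3959; ln(26000/18000) = 0.3677; ln(26000/19500) = 0.2877; ln(26000/22500) = 0.1446; ln(26000/24500) = 0.0594.
W = 1.255307 / 10 = 0.1255.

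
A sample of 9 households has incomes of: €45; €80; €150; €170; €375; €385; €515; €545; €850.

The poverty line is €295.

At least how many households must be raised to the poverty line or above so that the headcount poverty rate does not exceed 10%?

4

4 of the 9 households are poor, so H = 4/9 = 0.444.
A headcount ratio of at most 10% allows at most ⌊0.10 × 9⌋ = 0 poor households.
So at least 4 − 0 = 4 must be lifted.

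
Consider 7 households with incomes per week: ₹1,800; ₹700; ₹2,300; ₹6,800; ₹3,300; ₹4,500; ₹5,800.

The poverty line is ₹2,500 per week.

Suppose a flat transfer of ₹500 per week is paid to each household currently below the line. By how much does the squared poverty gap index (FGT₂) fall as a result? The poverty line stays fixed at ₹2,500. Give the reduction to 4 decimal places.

0.0466

Before: below the line — ₹700, ₹1,800, ₹2,300; squared poverty gap index (FGT₂) = 0.086171.
After the ₹500 transfer: below the line — ₹1,200, ₹2,300; squared poverty gap index (FGT₂) = 0.039543.
Reduction = 0.086171 − 0.039543 = 0.0466.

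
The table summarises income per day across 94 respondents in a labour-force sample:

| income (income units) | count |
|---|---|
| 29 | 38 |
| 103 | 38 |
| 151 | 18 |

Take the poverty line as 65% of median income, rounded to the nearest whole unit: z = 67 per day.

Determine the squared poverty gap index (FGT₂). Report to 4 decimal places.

Incomes under z: 38×29 (q = 38 of N = 94).
Shortfall ratios: (67−29)/67 = 0.5672 (×38).
Squared: 0.3217 (×38).
Sum = 12.223658; P₂ = 12.223658 / 94 = 0.1300.

0.1300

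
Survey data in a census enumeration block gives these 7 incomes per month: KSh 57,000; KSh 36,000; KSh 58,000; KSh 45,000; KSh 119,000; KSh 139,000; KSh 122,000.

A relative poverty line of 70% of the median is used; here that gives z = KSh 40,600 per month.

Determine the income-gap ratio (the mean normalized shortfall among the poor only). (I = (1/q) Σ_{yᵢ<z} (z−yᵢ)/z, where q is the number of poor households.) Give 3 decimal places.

Incomes under z: KSh 36,000 (q = 1 of N = 7).
Relative gaps: 0.1133; sum = 0.113300.
The income-gap ratio divides by q (the poor only): 0.113300 / 1 = 0.113.

0.113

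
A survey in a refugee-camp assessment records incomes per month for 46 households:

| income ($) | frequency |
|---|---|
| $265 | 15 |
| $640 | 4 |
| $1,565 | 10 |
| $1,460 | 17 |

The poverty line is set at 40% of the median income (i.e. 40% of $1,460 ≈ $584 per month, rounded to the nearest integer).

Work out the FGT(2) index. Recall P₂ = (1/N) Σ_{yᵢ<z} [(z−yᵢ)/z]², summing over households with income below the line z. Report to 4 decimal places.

Below the line: 15×$265 (q = 15 of N = 46).
Shortfall ratios: (584−265)/584 = 0.5462 (×15).
Squared: 0.2984 (×15).
Sum = 4.475555; P₂ = 4.475555 / 46 = 0.0973.

0.0973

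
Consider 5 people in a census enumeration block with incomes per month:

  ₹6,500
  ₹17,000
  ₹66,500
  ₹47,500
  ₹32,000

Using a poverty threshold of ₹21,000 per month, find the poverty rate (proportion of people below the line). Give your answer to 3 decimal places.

2 of the 5 people have income below ₹21,000.
H = 2/5 = 0.400.

0.400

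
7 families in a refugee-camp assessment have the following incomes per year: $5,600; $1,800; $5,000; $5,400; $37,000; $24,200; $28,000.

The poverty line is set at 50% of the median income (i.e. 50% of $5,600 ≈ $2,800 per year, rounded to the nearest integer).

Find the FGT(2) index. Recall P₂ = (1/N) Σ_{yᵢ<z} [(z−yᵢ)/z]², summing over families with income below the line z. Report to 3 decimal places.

0.018

Below the line: $1,800 (q = 1 of N = 7).
Gap ratios (z−y)/z: (2800−1800)/2800 = 0.3571.
Squared: 0.1276.
Sum = 0.127551; P₂ = 0.127551 / 7 = 0.018.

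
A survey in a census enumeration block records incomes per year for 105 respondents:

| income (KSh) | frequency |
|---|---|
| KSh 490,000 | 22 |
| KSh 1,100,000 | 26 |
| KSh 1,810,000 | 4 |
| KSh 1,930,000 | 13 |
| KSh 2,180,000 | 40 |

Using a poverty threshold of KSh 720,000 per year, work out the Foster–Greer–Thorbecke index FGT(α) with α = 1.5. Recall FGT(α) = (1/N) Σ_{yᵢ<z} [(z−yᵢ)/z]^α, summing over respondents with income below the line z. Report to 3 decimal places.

0.038

Below z: 22×KSh 490,000 (q = 22 of N = 105).
Relative gaps: (720000−490000)/720000 = 0.3194 (×22).
Raised to α = 1.5: 0.18055 (×22).
Sum = 3.972059; FGT(1.5) = 3.972059 / 105 = 0.038.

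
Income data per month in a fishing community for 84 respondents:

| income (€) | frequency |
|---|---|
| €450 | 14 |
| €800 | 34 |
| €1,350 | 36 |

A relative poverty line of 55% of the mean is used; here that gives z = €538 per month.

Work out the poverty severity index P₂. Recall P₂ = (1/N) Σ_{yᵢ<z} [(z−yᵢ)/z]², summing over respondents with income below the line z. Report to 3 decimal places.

0.004

Below z: 14×€450 (q = 14 of N = 84).
Relative gaps: (538−450)/538 = 0.1636 (×14).
Squared: 0.0268 (×14).
Sum = 0.374566; P₂ = 0.374566 / 84 = 0.004.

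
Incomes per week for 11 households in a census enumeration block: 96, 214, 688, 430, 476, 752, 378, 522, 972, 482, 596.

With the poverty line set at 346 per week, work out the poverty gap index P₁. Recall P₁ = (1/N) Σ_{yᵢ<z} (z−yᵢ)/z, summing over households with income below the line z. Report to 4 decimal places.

Incomes under z: 96, 214 (q = 2 of N = 11).
Relative gaps: (346−96)/346 = 0.7225; (346−214)/346 = 0.3815.
Sum of shortfalls = 1.104046; P₁ averages over all N: 1.104046 / 11 = 0.1004.

0.1004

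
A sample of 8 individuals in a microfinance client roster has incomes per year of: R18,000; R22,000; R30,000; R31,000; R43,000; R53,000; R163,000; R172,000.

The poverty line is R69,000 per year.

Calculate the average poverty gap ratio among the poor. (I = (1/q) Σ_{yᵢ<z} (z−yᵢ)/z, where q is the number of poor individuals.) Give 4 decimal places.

0.5242

Incomes under z: R18,000, R22,000, R30,000, R31,000, R43,000, R53,000 (q = 6 of N = 8).
Relative gaps: 0.7391, 0.6812, 0.5652, 0.5507, 0.3768, 0.2319; sum = 3.144928.
The income-gap ratio divides by q (the poor only): 3.144928 / 6 = 0.5242.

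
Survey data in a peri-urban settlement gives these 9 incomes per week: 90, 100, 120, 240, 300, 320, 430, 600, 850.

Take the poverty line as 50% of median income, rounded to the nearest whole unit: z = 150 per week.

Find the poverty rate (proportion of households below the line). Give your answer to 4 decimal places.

0.3333

3 of the 9 households have income below 150.
H = 3/9 = 0.3333.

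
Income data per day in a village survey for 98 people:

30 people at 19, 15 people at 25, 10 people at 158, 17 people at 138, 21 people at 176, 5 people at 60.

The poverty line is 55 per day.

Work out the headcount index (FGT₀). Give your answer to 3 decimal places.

45 of the 98 people have income below 55.
H = 45/98 = 0.459.

0.459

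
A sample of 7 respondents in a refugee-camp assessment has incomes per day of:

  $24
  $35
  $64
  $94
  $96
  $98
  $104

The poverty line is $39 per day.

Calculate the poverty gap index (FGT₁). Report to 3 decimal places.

Below the line: $24, $35 (q = 2 of N = 7).
Relative gaps: (39−24)/39 = 0.3846; (39−35)/39 = 0.1026.
Σ = 0.487179. Dividing by the full population N = 7 gives P₁ = 0.070.

0.070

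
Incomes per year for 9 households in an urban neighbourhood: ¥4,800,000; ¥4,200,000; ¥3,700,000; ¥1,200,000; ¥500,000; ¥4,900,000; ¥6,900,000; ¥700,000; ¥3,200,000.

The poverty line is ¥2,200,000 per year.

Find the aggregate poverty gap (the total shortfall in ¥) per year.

Incomes under z: ¥500,000, ¥700,000, ¥1,200,000 (q = 3 of N = 9).
Individual gaps: 2200000−500000 = 1700000; 2200000−700000 = 1500000; 2200000−1200000 = 1000000.
Aggregate gap = ¥4,200,000.

¥4,200,000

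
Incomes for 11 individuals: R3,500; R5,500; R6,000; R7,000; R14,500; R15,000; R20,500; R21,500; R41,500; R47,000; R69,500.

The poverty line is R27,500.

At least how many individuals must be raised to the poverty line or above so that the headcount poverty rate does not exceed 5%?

Currently q = 8 of N = 11 are below the line (H = 0.727).
A headcount ratio of at most 5% allows at most ⌊0.05 × 11⌋ = 0 poor individuals.
So at least 8 − 0 = 8 must be lifted.

8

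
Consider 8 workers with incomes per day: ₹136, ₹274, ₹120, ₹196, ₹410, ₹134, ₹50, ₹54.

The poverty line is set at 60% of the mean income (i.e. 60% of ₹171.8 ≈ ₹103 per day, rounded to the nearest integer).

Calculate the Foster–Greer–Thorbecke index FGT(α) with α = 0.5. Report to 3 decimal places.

0.176

Below the line: ₹50, ₹54 (q = 2 of N = 8).
Gap ratios (z−y)/z: (103−50)/103 = 0.5146; (103−54)/103 = 0.4757.
Raised to α = 0.5: 0.71733; 0.68973.
Sum = 1.407061; FGT(0.5) = 1.407061 / 8 = 0.176.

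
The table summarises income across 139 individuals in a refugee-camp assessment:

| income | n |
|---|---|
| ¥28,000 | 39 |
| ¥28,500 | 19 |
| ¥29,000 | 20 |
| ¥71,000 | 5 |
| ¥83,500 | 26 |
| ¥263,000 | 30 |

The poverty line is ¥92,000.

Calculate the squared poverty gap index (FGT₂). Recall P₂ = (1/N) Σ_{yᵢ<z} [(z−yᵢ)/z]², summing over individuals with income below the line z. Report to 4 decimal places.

Below the line: 39×¥28,000, 19×¥28,500, 20×¥29,000, 5×¥71,000, 26×¥83,500 (q = 109 of N = 139).
Relative gaps: (92000−28000)/92000 = 0.6957 (×39); (92000−28500)/92000 = 0.6902 (×19); (92000−29000)/92000 = 0.6848 (×20); (92000−71000)/92000 = 0.2283 (×5); (92000−83500)/92000 = 0.0924 (×26).
Squared: 0.4839 (×39); 0.4764 (×19); 0.4689 (×20); 0.0521 (×5); 0.0085 (×26).
Sum = 37.785946; P₂ = 37.785946 / 139 = 0.2718.

0.2718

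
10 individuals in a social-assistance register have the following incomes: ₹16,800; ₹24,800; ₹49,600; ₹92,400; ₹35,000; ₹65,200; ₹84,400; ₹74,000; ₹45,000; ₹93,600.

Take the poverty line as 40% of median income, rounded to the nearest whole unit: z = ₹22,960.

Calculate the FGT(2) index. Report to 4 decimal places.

0.0072

Poor units: ₹16,800 (q = 1 of N = 10).
Shortfall ratios: (22960−16800)/22960 = 0.2683.
Squared: 0.0720.
Sum = 0.071981; P₂ = 0.071981 / 10 = 0.0072.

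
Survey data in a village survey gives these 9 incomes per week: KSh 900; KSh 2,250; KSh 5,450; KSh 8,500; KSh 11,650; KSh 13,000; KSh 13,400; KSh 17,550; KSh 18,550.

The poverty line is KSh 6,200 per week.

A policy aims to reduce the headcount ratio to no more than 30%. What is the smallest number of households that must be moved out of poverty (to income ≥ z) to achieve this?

Currently q = 3 of N = 9 are below the line (H = 0.333).
A headcount ratio of at most 30% allows at most ⌊0.30 × 9⌋ = 2 poor households.
So at least 3 − 2 = 1 must be lifted.

1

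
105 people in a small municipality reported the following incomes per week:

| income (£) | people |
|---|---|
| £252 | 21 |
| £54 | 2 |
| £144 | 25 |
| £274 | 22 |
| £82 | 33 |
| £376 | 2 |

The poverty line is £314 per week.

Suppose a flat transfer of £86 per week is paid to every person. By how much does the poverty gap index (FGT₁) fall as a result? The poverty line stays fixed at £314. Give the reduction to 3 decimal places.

Before: below the line — 2×£54, 33×£82, 25×£144, 21×£252, 22×£274; poverty gap index (FGT₁) = 0.44307.
After the £86 transfer: below the line — 2×£140, 33×£168, 25×£230; poverty gap index (FGT₁) = 0.22038.
Reduction = 0.44307 − 0.22038 = 0.223.

0.223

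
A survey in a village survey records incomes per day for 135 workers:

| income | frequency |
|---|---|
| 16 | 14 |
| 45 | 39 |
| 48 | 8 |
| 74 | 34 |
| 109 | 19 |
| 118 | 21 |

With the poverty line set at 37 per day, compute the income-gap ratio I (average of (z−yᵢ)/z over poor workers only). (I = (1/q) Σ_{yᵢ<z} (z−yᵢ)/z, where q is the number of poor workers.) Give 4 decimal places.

Poor units: 14×16 (q = 14 of N = 135).
Shortfall ratios (z−y)/z: 0.5676 (×14); sum = 7.945946.
The income-gap ratio divides by q (the poor only): 7.945946 / 14 = 0.5676.

0.5676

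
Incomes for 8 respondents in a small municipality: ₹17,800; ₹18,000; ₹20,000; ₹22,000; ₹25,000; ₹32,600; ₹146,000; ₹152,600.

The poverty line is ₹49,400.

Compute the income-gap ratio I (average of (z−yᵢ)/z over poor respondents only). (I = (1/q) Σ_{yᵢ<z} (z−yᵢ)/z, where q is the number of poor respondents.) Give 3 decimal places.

0.543

Below the line: ₹17,800, ₹18,000, ₹20,000, ₹22,000, ₹25,000, ₹32,600 (q = 6 of N = 8).
Shortfall ratios (z−y)/z: 0.6397, 0.6356, 0.5951, 0.5547, 0.4939, 0.3401; sum = 3.259109.
I averages over the q = 6 poor units only: 3.259109 / 6 = 0.543.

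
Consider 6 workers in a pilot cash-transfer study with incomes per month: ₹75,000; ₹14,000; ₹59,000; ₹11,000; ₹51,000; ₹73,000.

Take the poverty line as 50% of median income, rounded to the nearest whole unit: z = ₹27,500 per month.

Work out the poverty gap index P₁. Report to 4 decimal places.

Incomes under z: ₹11,000, ₹14,000 (q = 2 of N = 6).
Shortfall ratios: (27500−11000)/27500 = 0.6000; (27500−14000)/27500 = 0.4909.
Sum of shortfalls = 1.090909; P₁ averages over all N: 1.090909 / 6 = 0.1818.

0.1818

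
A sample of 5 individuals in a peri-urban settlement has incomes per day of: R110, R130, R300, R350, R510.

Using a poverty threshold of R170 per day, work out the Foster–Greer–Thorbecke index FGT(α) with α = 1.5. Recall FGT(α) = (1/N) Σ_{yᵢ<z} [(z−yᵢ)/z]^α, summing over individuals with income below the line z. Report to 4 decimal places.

Incomes under z: R110, R130 (q = 2 of N = 5).
Gap ratios (z−y)/z: (170−110)/170 = 0.3529; (170−130)/170 = 0.2353.
Raised to α = 1.5: 0.20968; 0.11413.
Sum = 0.323813; FGT(1.5) = 0.323813 / 5 = 0.0648.

0.0648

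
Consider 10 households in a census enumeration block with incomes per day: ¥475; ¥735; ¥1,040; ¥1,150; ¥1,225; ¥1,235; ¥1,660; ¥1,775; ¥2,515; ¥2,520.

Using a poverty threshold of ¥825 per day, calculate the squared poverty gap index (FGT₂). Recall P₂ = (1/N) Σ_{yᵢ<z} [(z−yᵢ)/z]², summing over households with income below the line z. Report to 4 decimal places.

Below z: ¥475, ¥735 (q = 2 of N = 10).
Shortfall ratios: (825−475)/825 = 0.4242; (825−735)/825 = 0.1091.
Squared: 0.1800; 0.0119.
Sum = 0.191882; P₂ = 0.191882 / 10 = 0.0192.

0.0192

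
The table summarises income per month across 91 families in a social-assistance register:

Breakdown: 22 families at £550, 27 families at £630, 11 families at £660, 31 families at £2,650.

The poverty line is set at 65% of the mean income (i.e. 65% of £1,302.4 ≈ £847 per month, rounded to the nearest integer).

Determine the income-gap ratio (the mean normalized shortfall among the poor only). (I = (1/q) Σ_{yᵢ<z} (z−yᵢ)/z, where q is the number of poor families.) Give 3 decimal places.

0.284

Poor units: 22×£550, 27×£630, 11×£660 (q = 60 of N = 91).
Shortfall ratios (z−y)/z: 0.3506 (×22), 0.2562 (×27), 0.2208 (×11); sum = 17.060213.
I averages over the q = 60 poor units only: 17.060213 / 60 = 0.284.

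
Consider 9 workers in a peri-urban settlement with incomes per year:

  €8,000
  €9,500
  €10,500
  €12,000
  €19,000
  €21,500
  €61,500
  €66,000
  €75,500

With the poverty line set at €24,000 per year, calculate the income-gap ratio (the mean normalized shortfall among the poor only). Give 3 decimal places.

Incomes under z: €8,000, €9,500, €10,500, €12,000, €19,000, €21,500 (q = 6 of N = 9).
Shortfall ratios (z−y)/z: 0.6667, 0.6042, 0.5625, 0.5000, 0.2083, 0.1042; sum = 2.645833.
I averages over the q = 6 poor units only: 2.645833 / 6 = 0.441.

0.441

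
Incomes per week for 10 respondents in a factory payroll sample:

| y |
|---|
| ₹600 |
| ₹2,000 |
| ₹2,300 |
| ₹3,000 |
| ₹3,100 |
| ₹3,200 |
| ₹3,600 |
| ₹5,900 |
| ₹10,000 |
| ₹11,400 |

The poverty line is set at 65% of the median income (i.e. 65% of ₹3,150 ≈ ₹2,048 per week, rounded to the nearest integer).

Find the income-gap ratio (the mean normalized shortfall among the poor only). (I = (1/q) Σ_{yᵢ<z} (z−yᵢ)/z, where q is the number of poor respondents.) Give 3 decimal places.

0.365

Below z: ₹600, ₹2,000 (q = 2 of N = 10).
Shortfall ratios (z−y)/z: 0.7070, 0.0234; sum = 0.730469.
The income-gap ratio divides by q (the poor only): 0.730469 / 2 = 0.365.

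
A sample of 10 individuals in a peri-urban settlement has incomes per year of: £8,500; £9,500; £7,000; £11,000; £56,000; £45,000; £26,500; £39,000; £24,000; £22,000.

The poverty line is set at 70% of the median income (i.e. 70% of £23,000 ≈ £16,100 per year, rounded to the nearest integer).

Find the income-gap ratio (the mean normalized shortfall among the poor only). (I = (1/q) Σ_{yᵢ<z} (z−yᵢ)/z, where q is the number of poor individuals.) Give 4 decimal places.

Below the line: £7,000, £8,500, £9,500, £11,000 (q = 4 of N = 10).
Shortfall ratios (z−y)/z: 0.5652, 0.4720, 0.4099, 0.3168; sum = 1.763975.
The income-gap ratio divides by q (the poor only): 1.763975 / 4 = 0.4410.

0.4410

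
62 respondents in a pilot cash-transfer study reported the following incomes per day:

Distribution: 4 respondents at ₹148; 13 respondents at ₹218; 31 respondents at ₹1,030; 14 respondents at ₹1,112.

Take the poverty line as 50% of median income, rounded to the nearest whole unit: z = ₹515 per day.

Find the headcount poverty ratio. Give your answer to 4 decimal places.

0.2742

17 of the 62 respondents have income below ₹515.
H = 17/62 = 0.2742.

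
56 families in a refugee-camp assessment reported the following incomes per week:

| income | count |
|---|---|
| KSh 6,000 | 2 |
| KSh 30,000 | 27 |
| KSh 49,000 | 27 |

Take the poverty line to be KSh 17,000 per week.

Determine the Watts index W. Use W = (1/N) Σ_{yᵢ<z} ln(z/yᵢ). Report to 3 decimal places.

Poor units: 2×KSh 6,000 (q = 2 of N = 56).
Log shortfalls: ln(17000/6000) = 1.0415 (×2).
W = 2.082908 / 56 = 0.037.

0.037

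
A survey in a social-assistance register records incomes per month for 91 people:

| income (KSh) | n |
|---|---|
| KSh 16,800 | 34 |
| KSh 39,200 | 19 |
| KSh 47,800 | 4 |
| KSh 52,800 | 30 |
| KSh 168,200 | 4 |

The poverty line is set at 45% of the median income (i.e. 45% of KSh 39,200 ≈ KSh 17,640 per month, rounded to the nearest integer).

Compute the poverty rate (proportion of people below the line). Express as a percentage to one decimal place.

34 of the 91 people have income below KSh 17,640.
H = 34/91 = 37.4%.

37.4%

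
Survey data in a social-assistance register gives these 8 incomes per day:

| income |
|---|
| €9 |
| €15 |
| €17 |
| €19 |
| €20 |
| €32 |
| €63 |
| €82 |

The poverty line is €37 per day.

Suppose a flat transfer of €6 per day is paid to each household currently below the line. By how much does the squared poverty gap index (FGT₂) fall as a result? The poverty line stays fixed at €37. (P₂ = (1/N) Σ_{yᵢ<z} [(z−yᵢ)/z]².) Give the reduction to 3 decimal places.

Before: below the line — €9, €15, €17, €19, €20, €32; squared poverty gap index (FGT₂) = 0.21056.
After the €6 transfer: below the line — €15, €21, €23, €25, €26; squared poverty gap index (FGT₂) = 0.10966.
Reduction = 0.21056 − 0.10966 = 0.101.

0.101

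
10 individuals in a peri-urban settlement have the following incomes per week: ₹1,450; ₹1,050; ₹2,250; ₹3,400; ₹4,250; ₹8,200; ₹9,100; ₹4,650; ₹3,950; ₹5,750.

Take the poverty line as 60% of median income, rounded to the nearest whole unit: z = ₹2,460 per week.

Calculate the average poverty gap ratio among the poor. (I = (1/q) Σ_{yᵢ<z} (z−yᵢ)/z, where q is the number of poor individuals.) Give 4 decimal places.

Below z: ₹1,050, ₹1,450, ₹2,250 (q = 3 of N = 10).
Relative gaps: 0.5732, 0.4106, 0.0854; sum = 1.069106.
The income-gap ratio divides by q (the poor only): 1.069106 / 3 = 0.3564.

0.3564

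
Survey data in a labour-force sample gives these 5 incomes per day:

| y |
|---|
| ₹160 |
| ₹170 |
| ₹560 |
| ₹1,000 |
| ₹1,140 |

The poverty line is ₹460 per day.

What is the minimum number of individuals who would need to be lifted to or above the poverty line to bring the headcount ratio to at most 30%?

2 of the 5 individuals are poor, so H = 2/5 = 0.400.
A headcount ratio of at most 30% allows at most ⌊0.30 × 5⌋ = 1 poor individuals.
So at least 2 − 1 = 1 must be lifted.

1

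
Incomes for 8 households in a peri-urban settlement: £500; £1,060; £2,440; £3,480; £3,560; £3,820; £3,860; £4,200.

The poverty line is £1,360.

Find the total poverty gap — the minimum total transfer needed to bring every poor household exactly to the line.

Incomes under z: £500, £1,060 (q = 2 of N = 8).
Individual gaps: 1360−500 = 860; 1360−1060 = 300.
Aggregate gap = £1,160.

£1,160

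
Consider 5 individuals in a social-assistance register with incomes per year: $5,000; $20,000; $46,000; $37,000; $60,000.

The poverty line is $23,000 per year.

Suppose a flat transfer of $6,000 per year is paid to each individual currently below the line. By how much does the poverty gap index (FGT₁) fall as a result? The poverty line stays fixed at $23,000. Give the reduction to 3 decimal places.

Before: below the line — $5,000, $20,000; poverty gap index (FGT₁) = 0.18261.
After the $6,000 transfer: below the line — $11,000; poverty gap index (FGT₁) = 0.10435.
Reduction = 0.18261 − 0.10435 = 0.078.

0.078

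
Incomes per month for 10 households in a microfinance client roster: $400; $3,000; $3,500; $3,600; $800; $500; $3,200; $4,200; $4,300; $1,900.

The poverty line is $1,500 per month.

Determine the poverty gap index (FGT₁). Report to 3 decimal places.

0.187

Poor units: $400, $500, $800 (q = 3 of N = 10).
Relative gaps: (1500−400)/1500 = 0.7333; (1500−500)/1500 = 0.6667; (1500−800)/1500 = 0.4667.
Sum of shortfalls = 1.866667; P₁ averages over all N: 1.866667 / 10 = 0.187.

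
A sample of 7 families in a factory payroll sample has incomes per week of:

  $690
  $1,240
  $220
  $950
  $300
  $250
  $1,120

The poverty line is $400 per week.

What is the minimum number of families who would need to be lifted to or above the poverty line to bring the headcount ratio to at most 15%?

3 of the 7 families are poor, so H = 3/7 = 0.429.
A headcount ratio of at most 15% allows at most ⌊0.15 × 7⌋ = 1 poor families.
So at least 3 − 1 = 2 must be lifted.

2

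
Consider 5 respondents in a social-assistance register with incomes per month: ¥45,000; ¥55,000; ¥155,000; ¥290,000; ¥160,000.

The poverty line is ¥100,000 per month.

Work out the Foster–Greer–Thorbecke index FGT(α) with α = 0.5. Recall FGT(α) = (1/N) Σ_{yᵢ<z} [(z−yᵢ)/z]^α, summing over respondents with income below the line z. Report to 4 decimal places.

Poor units: ¥45,000, ¥55,000 (q = 2 of N = 5).
Relative gaps: (100000−45000)/100000 = 0.5500; (100000−55000)/100000 = 0.4500.
Raised to α = 0.5: 0.74162; 0.67082.
Sum = 1.412440; FGT(0.5) = 1.412440 / 5 = 0.2825.

0.2825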